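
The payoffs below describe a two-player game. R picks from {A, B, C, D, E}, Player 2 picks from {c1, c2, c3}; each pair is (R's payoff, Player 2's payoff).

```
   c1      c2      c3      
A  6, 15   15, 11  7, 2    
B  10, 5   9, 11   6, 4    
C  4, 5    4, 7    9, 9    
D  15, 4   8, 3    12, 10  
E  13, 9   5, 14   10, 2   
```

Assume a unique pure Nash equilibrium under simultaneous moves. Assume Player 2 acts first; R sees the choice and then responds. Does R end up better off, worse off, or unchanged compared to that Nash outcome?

R best-responds to each possible Player 2 move:
- c1: BR = D, leader payoff 4.
- c2: BR = A, leader payoff 11.
- c3: BR = D, leader payoff 10.
Maximizing over 4, 11, 10, Player 2 chooses c2. Subgame-perfect outcome: (A, c2) with payoffs (15, 11).
For the simultaneous game, intersect best replies.
R's best replies: c1→D; c2→A; c3→D.
Player 2's best replies: A→c1; B→c2; C→c3; D→c3; E→c2.
The unique mutual best reply is (D, c3), giving (12, 10).
R earns 15 sequentially versus 12 at the Nash outcome: better off.

better off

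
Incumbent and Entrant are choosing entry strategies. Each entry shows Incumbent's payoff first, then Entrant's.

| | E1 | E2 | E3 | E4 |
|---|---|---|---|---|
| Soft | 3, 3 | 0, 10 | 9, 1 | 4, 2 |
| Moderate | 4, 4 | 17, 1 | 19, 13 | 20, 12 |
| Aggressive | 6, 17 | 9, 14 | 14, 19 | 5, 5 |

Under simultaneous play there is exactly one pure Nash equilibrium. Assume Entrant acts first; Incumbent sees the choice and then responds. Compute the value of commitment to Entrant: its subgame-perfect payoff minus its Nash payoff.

4

Backward induction with Entrant moving first.
- E1: BR = Aggressive, leader payoff 17.
- E2: BR = Moderate, leader payoff 1.
- E3: BR = Moderate, leader payoff 13.
- E4: BR = Moderate, leader payoff 12.
Entrant's induced payoffs are 17, 1, 13, 12, so Entrant commits to E1. Subgame-perfect outcome: (Aggressive, E1) with payoffs (6, 17).
Now find the simultaneous Nash equilibrium.
Incumbent's best replies: E1→Aggressive; E2→Moderate; E3→Moderate; E4→Moderate.
Entrant's best replies: Soft→E2; Moderate→E3; Aggressive→E3.
Only (Moderate, E3) has each player best-responding; Nash payoffs (19, 13).
Entrant's commitment gain: 17 − 13 = 4.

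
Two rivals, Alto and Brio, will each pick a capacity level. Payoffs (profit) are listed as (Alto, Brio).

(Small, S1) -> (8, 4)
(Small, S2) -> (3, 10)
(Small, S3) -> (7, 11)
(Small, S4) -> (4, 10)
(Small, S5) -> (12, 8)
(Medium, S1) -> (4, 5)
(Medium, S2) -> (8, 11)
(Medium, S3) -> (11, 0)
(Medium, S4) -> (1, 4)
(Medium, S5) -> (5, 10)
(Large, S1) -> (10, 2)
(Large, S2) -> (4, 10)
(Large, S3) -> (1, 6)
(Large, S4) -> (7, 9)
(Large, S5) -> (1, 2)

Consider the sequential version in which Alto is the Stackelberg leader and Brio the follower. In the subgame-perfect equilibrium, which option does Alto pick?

Medium

Brio best-responds to each possible Alto move:
- Small: Brio compares 4, 10, 11, 10, 8 and picks S3; Alto would get 7.
- Medium: Brio compares 5, 11, 0, 4, 10 and picks S2; Alto would get 8.
- Large: Brio compares 2, 10, 6, 9, 2 and picks S2; Alto would get 4.
Alto's induced payoffs are 7, 8, 4, so Alto commits to Medium. Subgame-perfect outcome: (Medium, S2) with payoffs (8, 11).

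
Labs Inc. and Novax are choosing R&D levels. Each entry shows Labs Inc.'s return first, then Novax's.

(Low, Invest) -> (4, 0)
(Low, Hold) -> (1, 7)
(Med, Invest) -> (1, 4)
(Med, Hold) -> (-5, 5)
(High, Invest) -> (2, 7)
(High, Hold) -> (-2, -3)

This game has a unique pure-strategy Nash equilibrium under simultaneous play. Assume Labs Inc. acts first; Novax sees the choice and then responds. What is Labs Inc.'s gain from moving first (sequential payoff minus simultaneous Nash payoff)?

Backward induction with Labs Inc. moving first.
- Low → Novax plays Hold (best of 0, 7); Labs Inc. gets 1.
- Med → Novax plays Hold (best of 4, 5); Labs Inc. gets -5.
- High → Novax plays Invest (best of 7, -3); Labs Inc. gets 2.
Labs Inc.'s induced payoffs are 1, -5, 2, so Labs Inc. commits to High. Subgame-perfect outcome: (High, Invest) with payoffs (2, 7).
Under simultaneous play:
Labs Inc.'s best replies: Invest→Low; Hold→Low.
Novax's best replies: Low→Hold; Med→Hold; High→Invest.
Only (Low, Hold) has each player best-responding; Nash payoffs (1, 7).
Labs Inc.'s commitment gain: 2 − 1 = 1.

1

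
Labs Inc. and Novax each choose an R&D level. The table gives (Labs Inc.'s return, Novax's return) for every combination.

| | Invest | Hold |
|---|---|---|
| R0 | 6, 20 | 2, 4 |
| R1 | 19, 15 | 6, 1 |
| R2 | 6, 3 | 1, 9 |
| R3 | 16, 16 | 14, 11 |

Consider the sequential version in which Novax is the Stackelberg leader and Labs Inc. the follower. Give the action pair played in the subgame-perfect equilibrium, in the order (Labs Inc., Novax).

Solve by backward induction (Novax leads).
- Invest → Labs Inc. plays R1 (best of 6, 19, 6, 16); Novax gets 15.
- Hold → Labs Inc. plays R3 (best of 2, 6, 1, 14); Novax gets 11.
Maximizing over 15, 11, Novax chooses Invest. Subgame-perfect outcome: (R1, Invest) with payoffs (19, 15).

(R1, Invest)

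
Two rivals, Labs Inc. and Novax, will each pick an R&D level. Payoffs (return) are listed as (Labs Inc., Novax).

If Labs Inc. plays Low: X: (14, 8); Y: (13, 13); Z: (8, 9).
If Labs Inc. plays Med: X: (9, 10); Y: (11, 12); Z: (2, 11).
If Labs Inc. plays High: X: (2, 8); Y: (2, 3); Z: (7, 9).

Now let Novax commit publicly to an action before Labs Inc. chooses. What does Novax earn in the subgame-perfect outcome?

13

Labs Inc. best-responds to each possible Novax move:
- X: BR = Low, leader payoff 8.
- Y: BR = Low, leader payoff 13.
- Z: BR = Low, leader payoff 9.
Novax's induced payoffs are 8, 13, 9, so Novax commits to Y. Subgame-perfect outcome: (Low, Y) with payoffs (13, 13).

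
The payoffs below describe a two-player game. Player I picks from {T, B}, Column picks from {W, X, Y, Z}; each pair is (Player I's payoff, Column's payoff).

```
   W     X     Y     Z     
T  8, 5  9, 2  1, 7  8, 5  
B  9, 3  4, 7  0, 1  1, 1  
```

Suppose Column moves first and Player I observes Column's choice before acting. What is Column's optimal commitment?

Player I best-responds to each possible Column move:
- W → Player I plays B (best of 8, 9); Column gets 3.
- X → Player I plays T (best of 9, 4); Column gets 2.
- Y → Player I plays T (best of 1, 0); Column gets 7.
- Z → Player I plays T (best of 8, 1); Column gets 5.
Column's induced payoffs are 3, 2, 7, 5, so Column commits to Y. Subgame-perfect outcome: (T, Y) with payoffs (1, 7).

Y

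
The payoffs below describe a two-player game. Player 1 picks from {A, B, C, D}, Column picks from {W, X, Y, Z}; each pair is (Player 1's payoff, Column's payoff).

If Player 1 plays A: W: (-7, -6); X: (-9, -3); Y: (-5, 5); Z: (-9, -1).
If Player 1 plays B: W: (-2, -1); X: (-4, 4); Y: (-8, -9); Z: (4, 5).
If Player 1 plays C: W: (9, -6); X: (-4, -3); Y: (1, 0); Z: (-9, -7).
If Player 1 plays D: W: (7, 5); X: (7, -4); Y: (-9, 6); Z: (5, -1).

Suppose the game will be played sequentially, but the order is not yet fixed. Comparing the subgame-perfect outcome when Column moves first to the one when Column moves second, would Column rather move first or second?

If Player 1 leads: Column's best replies are A→Y, B→Z, C→Y, D→Y; Player 1's induced payoffs -5, 4, 1, -9; outcome (B, Z), payoffs (4, 5).
If Column leads: Player 1's best replies are W→C, X→D, Y→C, Z→D; Column's induced payoffs -6, -4, 0, -1; outcome (C, Y), payoffs (1, 0).
Column gets 0 moving first and 5 moving second, so Column prefers to move second.

second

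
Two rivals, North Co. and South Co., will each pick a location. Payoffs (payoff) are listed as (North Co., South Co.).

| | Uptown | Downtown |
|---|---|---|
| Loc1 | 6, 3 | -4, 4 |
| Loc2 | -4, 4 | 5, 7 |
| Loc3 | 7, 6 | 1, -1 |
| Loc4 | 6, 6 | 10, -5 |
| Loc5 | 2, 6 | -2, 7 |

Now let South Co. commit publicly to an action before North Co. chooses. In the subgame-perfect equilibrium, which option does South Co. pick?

Work backward from North Co.'s decision.
- Uptown → North Co. plays Loc3 (best of 6, -4, 7, 6, 2); South Co. gets 6.
- Downtown → North Co. plays Loc4 (best of -4, 5, 1, 10, -2); South Co. gets -5.
Among 6, -5, the best is 6 at Uptown. Subgame-perfect outcome: (Loc3, Uptown) with payoffs (7, 6).

Uptown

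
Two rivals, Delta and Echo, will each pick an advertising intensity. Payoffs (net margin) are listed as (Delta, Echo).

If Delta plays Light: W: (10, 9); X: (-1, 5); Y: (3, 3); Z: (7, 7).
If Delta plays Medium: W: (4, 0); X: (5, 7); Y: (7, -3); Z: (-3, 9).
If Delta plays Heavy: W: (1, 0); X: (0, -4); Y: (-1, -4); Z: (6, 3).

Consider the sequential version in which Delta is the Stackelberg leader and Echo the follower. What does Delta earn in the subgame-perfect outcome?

10

Work backward from Echo's decision.
- Light: Echo compares 9, 5, 3, 7 and picks W; Delta would get 10.
- Medium: Echo compares 0, 7, -3, 9 and picks Z; Delta would get -3.
- Heavy: Echo compares 0, -4, -4, 3 and picks Z; Delta would get 6.
Maximizing over 10, -3, 6, Delta chooses Light. Subgame-perfect outcome: (Light, W) with payoffs (10, 9).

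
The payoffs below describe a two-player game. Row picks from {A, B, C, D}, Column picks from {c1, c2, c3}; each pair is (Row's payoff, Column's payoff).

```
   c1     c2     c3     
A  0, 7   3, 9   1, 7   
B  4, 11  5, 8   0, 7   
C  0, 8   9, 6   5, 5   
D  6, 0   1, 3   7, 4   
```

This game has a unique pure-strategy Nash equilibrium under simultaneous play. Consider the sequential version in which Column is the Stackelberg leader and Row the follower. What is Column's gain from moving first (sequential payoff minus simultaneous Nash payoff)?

2

Row best-responds to each possible Column move:
- c1: BR = D, leader payoff 0.
- c2: BR = C, leader payoff 6.
- c3: BR = D, leader payoff 4.
Maximizing over 0, 6, 4, Column chooses c2. Subgame-perfect outcome: (C, c2) with payoffs (9, 6).
Now find the simultaneous Nash equilibrium.
Row's best replies: c1→D; c2→C; c3→D.
Column's best replies: A→c2; B→c1; C→c1; D→c3.
Only (D, c3) has each player best-responding; Nash payoffs (7, 4).
Column's commitment gain: 6 − 4 = 2.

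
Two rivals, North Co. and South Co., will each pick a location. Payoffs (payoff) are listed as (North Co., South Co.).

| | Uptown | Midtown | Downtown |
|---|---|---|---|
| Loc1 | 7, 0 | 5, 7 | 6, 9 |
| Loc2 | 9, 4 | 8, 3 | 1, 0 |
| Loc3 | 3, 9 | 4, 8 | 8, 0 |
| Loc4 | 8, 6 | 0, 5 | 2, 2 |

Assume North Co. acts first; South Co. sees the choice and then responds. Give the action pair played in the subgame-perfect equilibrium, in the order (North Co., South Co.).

(Loc2, Uptown)

South Co. best-responds to each possible North Co. move:
- Loc1 → South Co. plays Downtown (best of 0, 7, 9); North Co. gets 6.
- Loc2 → South Co. plays Uptown (best of 4, 3, 0); North Co. gets 9.
- Loc3 → South Co. plays Uptown (best of 9, 8, 0); North Co. gets 3.
- Loc4 → South Co. plays Uptown (best of 6, 5, 2); North Co. gets 8.
Among 6, 9, 3, 8, the best is 9 at Loc2. Subgame-perfect outcome: (Loc2, Uptown) with payoffs (9, 4).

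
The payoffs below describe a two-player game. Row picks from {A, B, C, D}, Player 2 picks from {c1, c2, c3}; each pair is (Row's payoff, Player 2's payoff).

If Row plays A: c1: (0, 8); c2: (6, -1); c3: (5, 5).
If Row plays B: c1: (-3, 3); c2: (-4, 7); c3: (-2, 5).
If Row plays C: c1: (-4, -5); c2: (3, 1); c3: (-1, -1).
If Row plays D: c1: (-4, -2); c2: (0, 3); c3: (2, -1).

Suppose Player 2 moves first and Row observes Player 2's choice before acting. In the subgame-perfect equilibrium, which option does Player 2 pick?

c1

Backward induction with Player 2 moving first.
- c1: BR = A, leader payoff 8.
- c2: BR = A, leader payoff -1.
- c3: BR = A, leader payoff 5.
Among 8, -1, 5, the best is 8 at c1. Subgame-perfect outcome: (A, c1) with payoffs (0, 8).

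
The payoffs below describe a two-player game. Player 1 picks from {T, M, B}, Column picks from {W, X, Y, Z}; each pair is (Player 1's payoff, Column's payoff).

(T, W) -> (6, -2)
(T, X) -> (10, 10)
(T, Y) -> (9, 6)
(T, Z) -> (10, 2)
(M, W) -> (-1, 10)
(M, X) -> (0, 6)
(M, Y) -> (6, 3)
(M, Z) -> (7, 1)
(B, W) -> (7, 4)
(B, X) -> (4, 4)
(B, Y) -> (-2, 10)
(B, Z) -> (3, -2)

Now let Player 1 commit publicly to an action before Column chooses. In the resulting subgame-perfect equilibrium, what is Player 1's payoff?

10

Backward induction with Player 1 moving first.
- T: Column compares -2, 10, 6, 2 and picks X; Player 1 would get 10.
- M: Column compares 10, 6, 3, 1 and picks W; Player 1 would get -1.
- B: Column compares 4, 4, 10, -2 and picks Y; Player 1 would get -2.
Player 1's induced payoffs are 10, -1, -2, so Player 1 commits to T. Subgame-perfect outcome: (T, X) with payoffs (10, 10).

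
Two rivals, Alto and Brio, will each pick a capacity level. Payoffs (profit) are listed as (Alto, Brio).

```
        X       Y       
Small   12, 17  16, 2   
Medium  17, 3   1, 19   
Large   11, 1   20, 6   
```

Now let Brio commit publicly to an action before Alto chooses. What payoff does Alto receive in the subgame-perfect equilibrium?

Alto best-responds to each possible Brio move:
- X: Alto compares 12, 17, 11 and picks Medium; Brio would get 3.
- Y: Alto compares 16, 1, 20 and picks Large; Brio would get 6.
Brio's induced payoffs are 3, 6, so Brio commits to Y. Subgame-perfect outcome: (Large, Y) with payoffs (20, 6).

20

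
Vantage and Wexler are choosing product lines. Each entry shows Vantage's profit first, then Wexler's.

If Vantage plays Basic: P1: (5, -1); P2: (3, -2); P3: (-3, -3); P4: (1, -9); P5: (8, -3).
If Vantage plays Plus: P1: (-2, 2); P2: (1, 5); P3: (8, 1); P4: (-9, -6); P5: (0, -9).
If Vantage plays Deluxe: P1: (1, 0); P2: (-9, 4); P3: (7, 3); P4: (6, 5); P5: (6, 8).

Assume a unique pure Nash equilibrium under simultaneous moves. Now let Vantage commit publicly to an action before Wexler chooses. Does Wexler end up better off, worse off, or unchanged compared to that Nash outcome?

Work backward from Wexler's decision.
- Basic: BR = P1, leader payoff 5.
- Plus: BR = P2, leader payoff 1.
- Deluxe: BR = P5, leader payoff 6.
Among 5, 1, 6, the best is 6 at Deluxe. Subgame-perfect outcome: (Deluxe, P5) with payoffs (6, 8).
For the simultaneous game, intersect best replies.
Vantage's best replies: P1→Basic; P2→Basic; P3→Plus; P4→Deluxe; P5→Basic.
Wexler's best replies: Basic→P1; Plus→P2; Deluxe→P5.
Only (Basic, P1) has each player best-responding; Nash payoffs (5, -1).
Wexler earns 8 sequentially versus -1 at the Nash outcome: better off.

better off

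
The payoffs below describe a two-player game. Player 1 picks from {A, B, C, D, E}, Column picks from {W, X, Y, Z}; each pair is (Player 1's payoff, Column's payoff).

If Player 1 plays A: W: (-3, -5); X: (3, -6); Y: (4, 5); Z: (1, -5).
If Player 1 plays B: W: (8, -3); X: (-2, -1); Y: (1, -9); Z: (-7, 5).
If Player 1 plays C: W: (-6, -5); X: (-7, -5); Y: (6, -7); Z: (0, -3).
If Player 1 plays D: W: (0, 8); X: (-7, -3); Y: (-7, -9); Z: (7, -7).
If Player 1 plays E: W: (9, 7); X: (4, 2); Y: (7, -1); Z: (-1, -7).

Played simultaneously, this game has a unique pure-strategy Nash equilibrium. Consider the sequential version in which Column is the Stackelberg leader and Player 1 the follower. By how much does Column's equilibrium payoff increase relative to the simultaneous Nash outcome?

0

Solve by backward induction (Column leads).
- W → Player 1 plays E (best of -3, 8, -6, 0, 9); Column gets 7.
- X → Player 1 plays E (best of 3, -2, -7, -7, 4); Column gets 2.
- Y → Player 1 plays E (best of 4, 1, 6, -7, 7); Column gets -1.
- Z → Player 1 plays D (best of 1, -7, 0, 7, -1); Column gets -7.
Maximizing over 7, 2, -1, -7, Column chooses W. Subgame-perfect outcome: (E, W) with payoffs (9, 7).
For the simultaneous game, intersect best replies.
Player 1's best replies: W→E; X→E; Y→E; Z→D.
Column's best replies: A→Y; B→Z; C→Z; D→W; E→W.
The unique mutual best reply is (E, W), giving (9, 7).
Column's commitment gain: 7 − 7 = 0.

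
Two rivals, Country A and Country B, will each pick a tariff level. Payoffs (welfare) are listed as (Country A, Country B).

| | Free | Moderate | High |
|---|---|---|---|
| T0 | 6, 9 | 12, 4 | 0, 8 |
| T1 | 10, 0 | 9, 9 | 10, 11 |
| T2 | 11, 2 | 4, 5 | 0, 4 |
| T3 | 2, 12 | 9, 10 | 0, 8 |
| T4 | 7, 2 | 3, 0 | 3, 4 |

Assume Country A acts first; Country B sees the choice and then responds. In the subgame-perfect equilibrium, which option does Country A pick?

Country B best-responds to each possible Country A move:
- T0: Country B compares 9, 4, 8 and picks Free; Country A would get 6.
- T1: Country B compares 0, 9, 11 and picks High; Country A would get 10.
- T2: Country B compares 2, 5, 4 and picks Moderate; Country A would get 4.
- T3: Country B compares 12, 10, 8 and picks Free; Country A would get 2.
- T4: Country B compares 2, 0, 4 and picks High; Country A would get 3.
Maximizing over 6, 10, 4, 2, 3, Country A chooses T1. Subgame-perfect outcome: (T1, High) with payoffs (10, 11).

T1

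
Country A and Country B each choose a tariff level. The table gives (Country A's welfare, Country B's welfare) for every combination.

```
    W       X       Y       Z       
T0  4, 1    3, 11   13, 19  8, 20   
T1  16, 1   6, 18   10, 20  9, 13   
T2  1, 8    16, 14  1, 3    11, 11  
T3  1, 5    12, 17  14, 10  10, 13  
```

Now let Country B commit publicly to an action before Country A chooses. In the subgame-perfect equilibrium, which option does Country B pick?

Solve by backward induction (Country B leads).
- W: BR = T1, leader payoff 1.
- X: BR = T2, leader payoff 14.
- Y: BR = T3, leader payoff 10.
- Z: BR = T2, leader payoff 11.
Maximizing over 1, 14, 10, 11, Country B chooses X. Subgame-perfect outcome: (T2, X) with payoffs (16, 14).

X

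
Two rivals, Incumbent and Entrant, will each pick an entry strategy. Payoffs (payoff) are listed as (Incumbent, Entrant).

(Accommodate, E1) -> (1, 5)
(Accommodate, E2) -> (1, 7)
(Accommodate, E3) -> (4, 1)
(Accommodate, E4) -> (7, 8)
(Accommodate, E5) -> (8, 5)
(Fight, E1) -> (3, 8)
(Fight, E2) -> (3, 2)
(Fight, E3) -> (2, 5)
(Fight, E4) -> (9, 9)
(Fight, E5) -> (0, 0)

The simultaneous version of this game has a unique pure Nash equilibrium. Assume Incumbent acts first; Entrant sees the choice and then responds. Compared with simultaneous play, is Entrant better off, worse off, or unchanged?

unchanged

Backward induction with Incumbent moving first.
- Accommodate: BR = E4, leader payoff 7.
- Fight: BR = E4, leader payoff 9.
Maximizing over 7, 9, Incumbent chooses Fight. Subgame-perfect outcome: (Fight, E4) with payoffs (9, 9).
Now find the simultaneous Nash equilibrium.
Incumbent's best replies: E1→Fight; E2→Fight; E3→Accommodate; E4→Fight; E5→Accommodate.
Entrant's best replies: Accommodate→E4; Fight→E4.
Only (Fight, E4) has each player best-responding; Nash payoffs (9, 9).
Entrant earns 9 sequentially versus 9 at the Nash outcome: unchanged.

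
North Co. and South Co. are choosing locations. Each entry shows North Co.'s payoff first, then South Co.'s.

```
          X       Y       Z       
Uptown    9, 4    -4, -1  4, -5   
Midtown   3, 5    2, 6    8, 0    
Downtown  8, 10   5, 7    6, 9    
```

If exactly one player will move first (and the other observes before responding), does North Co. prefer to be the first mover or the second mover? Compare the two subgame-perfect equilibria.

first

If North Co. leads: South Co.'s best replies are Uptown→X, Midtown→Y, Downtown→X; North Co.'s induced payoffs 9, 2, 8; outcome (Uptown, X), payoffs (9, 4).
If South Co. leads: North Co.'s best replies are X→Uptown, Y→Downtown, Z→Midtown; South Co.'s induced payoffs 4, 7, 0; outcome (Downtown, Y), payoffs (5, 7).
North Co. gets 9 moving first and 5 moving second, so North Co. prefers to move first.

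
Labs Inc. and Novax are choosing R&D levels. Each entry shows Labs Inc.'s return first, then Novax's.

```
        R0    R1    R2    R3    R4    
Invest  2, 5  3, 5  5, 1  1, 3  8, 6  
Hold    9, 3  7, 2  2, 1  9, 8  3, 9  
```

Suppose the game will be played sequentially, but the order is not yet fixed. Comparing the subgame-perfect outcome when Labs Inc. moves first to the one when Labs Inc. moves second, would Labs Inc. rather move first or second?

second

If Labs Inc. leads: Novax's best replies are Invest→R4, Hold→R4; Labs Inc.'s induced payoffs 8, 3; outcome (Invest, R4), payoffs (8, 6).
If Novax leads: Labs Inc.'s best replies are R0→Hold, R1→Hold, R2→Invest, R3→Hold, R4→Invest; Novax's induced payoffs 3, 2, 1, 8, 6; outcome (Hold, R3), payoffs (9, 8).
Labs Inc. gets 8 moving first and 9 moving second, so Labs Inc. prefers to move second.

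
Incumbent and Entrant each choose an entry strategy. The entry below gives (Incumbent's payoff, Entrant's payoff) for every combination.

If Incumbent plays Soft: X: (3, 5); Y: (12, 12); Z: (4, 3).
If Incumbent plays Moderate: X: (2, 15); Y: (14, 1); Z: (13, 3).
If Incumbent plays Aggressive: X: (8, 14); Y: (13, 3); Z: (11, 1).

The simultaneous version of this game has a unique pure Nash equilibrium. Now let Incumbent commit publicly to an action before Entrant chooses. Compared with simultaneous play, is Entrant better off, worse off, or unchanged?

worse off

Work backward from Entrant's decision.
- Soft → Entrant plays Y (best of 5, 12, 3); Incumbent gets 12.
- Moderate → Entrant plays X (best of 15, 1, 3); Incumbent gets 2.
- Aggressive → Entrant plays X (best of 14, 3, 1); Incumbent gets 8.
Incumbent's induced payoffs are 12, 2, 8, so Incumbent commits to Soft. Subgame-perfect outcome: (Soft, Y) with payoffs (12, 12).
Under simultaneous play:
Incumbent's best replies: X→Aggressive; Y→Moderate; Z→Moderate.
Entrant's best replies: Soft→Y; Moderate→X; Aggressive→X.
The unique mutual best reply is (Aggressive, X), giving (8, 14).
Entrant earns 12 sequentially versus 14 at the Nash outcome: worse off.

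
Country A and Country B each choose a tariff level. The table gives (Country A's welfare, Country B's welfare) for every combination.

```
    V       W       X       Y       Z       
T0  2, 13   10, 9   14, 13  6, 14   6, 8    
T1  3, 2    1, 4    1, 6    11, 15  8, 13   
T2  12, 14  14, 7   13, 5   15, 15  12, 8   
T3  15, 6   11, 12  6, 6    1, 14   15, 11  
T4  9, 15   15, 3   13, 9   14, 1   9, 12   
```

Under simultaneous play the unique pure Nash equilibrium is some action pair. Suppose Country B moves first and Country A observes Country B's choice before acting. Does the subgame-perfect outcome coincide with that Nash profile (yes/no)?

yes

Solve by backward induction (Country B leads).
- V: Country A compares 2, 3, 12, 15, 9 and picks T3; Country B would get 6.
- W: Country A compares 10, 1, 14, 11, 15 and picks T4; Country B would get 3.
- X: Country A compares 14, 1, 13, 6, 13 and picks T0; Country B would get 13.
- Y: Country A compares 6, 11, 15, 1, 14 and picks T2; Country B would get 15.
- Z: Country A compares 6, 8, 12, 15, 9 and picks T3; Country B would get 11.
Maximizing over 6, 3, 13, 15, 11, Country B chooses Y. Subgame-perfect outcome: (T2, Y) with payoffs (15, 15).
For the simultaneous game, intersect best replies.
Country A's best replies: V→T3; W→T4; X→T0; Y→T2; Z→T3.
Country B's best replies: T0→Y; T1→Y; T2→Y; T3→Y; T4→V.
The unique mutual best reply is (T2, Y), giving (15, 15).
Sequential outcome (T2, Y) coincides with the Nash profile (T2, Y).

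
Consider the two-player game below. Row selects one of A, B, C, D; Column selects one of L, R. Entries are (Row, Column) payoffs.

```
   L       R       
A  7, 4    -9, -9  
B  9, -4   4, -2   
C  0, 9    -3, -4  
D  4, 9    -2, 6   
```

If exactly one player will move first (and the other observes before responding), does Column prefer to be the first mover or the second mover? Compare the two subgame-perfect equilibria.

second

If Row leads: Column's best replies are A→L, B→R, C→L, D→L; Row's induced payoffs 7, 4, 0, 4; outcome (A, L), payoffs (7, 4).
If Column leads: Row's best replies are L→B, R→B; Column's induced payoffs -4, -2; outcome (B, R), payoffs (4, -2).
Column gets -2 moving first and 4 moving second, so Column prefers to move second.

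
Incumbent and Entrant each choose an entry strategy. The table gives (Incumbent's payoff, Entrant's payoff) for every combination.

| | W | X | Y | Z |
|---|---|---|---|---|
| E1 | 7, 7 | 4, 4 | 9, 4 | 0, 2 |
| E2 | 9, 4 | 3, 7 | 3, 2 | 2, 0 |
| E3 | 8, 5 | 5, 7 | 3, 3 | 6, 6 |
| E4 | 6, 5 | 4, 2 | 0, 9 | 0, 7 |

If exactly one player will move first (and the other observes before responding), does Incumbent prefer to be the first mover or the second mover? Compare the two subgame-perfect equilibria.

first

If Incumbent leads: Entrant's best replies are E1→W, E2→X, E3→X, E4→Y; Incumbent's induced payoffs 7, 3, 5, 0; outcome (E1, W), payoffs (7, 7).
If Entrant leads: Incumbent's best replies are W→E2, X→E3, Y→E1, Z→E3; Entrant's induced payoffs 4, 7, 4, 6; outcome (E3, X), payoffs (5, 7).
Incumbent gets 7 moving first and 5 moving second, so Incumbent prefers to move first.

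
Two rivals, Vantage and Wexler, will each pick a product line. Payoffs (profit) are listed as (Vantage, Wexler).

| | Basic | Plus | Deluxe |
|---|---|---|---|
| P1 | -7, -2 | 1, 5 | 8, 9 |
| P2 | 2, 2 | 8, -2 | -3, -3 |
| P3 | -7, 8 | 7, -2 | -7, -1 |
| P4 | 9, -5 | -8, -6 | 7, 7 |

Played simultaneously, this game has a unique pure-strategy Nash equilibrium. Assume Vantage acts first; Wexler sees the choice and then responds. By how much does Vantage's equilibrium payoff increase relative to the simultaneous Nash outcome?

0

Work backward from Wexler's decision.
- P1 → Wexler plays Deluxe (best of -2, 5, 9); Vantage gets 8.
- P2 → Wexler plays Basic (best of 2, -2, -3); Vantage gets 2.
- P3 → Wexler plays Basic (best of 8, -2, -1); Vantage gets -7.
- P4 → Wexler plays Deluxe (best of -5, -6, 7); Vantage gets 7.
Maximizing over 8, 2, -7, 7, Vantage chooses P1. Subgame-perfect outcome: (P1, Deluxe) with payoffs (8, 9).
For the simultaneous game, intersect best replies.
Vantage's best replies: Basic→P4; Plus→P2; Deluxe→P1.
Wexler's best replies: P1→Deluxe; P2→Basic; P3→Basic; P4→Deluxe.
Only (P1, Deluxe) has each player best-responding; Nash payoffs (8, 9).
Vantage's commitment gain: 8 − 8 = 0.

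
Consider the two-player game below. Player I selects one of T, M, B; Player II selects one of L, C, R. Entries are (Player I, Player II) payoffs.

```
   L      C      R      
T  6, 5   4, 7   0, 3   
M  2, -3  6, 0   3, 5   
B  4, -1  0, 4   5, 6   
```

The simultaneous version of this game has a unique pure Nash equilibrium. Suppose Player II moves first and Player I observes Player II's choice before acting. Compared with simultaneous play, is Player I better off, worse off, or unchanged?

unchanged

Backward induction with Player II moving first.
- L: BR = T, leader payoff 5.
- C: BR = M, leader payoff 0.
- R: BR = B, leader payoff 6.
Player II's induced payoffs are 5, 0, 6, so Player II commits to R. Subgame-perfect outcome: (B, R) with payoffs (5, 6).
For the simultaneous game, intersect best replies.
Player I's best replies: L→T; C→M; R→B.
Player II's best replies: T→C; M→R; B→R.
Only (B, R) has each player best-responding; Nash payoffs (5, 6).
Player I earns 5 sequentially versus 5 at the Nash outcome: unchanged.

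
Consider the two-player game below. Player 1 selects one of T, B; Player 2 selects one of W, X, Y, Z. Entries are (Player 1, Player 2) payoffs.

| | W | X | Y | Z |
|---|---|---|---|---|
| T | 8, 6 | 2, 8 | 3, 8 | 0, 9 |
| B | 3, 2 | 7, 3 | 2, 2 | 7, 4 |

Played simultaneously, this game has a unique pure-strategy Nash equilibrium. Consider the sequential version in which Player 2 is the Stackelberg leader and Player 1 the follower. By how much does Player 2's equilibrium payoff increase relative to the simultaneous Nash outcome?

Work backward from Player 1's decision.
- W: BR = T, leader payoff 6.
- X: BR = B, leader payoff 3.
- Y: BR = T, leader payoff 8.
- Z: BR = B, leader payoff 4.
Among 6, 3, 8, 4, the best is 8 at Y. Subgame-perfect outcome: (T, Y) with payoffs (3, 8).
For the simultaneous game, intersect best replies.
Player 1's best replies: W→T; X→B; Y→T; Z→B.
Player 2's best replies: T→Z; B→Z.
The unique mutual best reply is (B, Z), giving (7, 4).
Player 2's commitment gain: 8 − 4 = 4.

4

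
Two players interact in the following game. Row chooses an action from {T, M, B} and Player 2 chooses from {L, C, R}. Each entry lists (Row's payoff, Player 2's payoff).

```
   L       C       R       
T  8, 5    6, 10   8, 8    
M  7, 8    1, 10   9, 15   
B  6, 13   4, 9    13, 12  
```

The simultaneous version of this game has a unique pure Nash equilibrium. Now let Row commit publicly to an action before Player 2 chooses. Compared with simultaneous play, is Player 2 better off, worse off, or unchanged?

better off

Work backward from Player 2's decision.
- T: Player 2 compares 5, 10, 8 and picks C; Row would get 6.
- M: Player 2 compares 8, 10, 15 and picks R; Row would get 9.
- B: Player 2 compares 13, 9, 12 and picks L; Row would get 6.
Row's induced payoffs are 6, 9, 6, so Row commits to M. Subgame-perfect outcome: (M, R) with payoffs (9, 15).
For the simultaneous game, intersect best replies.
Row's best replies: L→T; C→T; R→B.
Player 2's best replies: T→C; M→R; B→L.
The unique mutual best reply is (T, C), giving (6, 10).
Player 2 earns 15 sequentially versus 10 at the Nash outcome: better off.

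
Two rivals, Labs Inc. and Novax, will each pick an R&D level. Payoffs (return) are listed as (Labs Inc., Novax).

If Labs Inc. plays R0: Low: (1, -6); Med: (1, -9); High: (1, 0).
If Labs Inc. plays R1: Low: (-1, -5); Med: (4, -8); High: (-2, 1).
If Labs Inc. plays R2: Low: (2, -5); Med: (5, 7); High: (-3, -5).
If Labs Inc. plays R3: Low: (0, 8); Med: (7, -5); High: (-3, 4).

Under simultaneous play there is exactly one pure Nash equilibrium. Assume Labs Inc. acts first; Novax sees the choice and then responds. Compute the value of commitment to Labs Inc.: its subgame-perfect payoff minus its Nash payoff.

Novax best-responds to each possible Labs Inc. move:
- R0: Novax compares -6, -9, 0 and picks High; Labs Inc. would get 1.
- R1: Novax compares -5, -8, 1 and picks High; Labs Inc. would get -2.
- R2: Novax compares -5, 7, -5 and picks Med; Labs Inc. would get 5.
- R3: Novax compares 8, -5, 4 and picks Low; Labs Inc. would get 0.
Maximizing over 1, -2, 5, 0, Labs Inc. chooses R2. Subgame-perfect outcome: (R2, Med) with payoffs (5, 7).
Now find the simultaneous Nash equilibrium.
Labs Inc.'s best replies: Low→R2; Med→R3; High→R0.
Novax's best replies: R0→High; R1→High; R2→Med; R3→Low.
The unique mutual best reply is (R0, High), giving (1, 0).
Labs Inc.'s commitment gain: 5 − 1 = 4.

4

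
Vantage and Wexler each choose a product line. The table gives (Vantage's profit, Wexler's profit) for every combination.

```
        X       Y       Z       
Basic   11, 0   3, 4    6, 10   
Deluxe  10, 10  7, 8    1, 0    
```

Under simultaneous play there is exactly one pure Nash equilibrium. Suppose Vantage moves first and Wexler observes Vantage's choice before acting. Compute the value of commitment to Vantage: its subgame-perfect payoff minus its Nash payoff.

4

Wexler best-responds to each possible Vantage move:
- Basic: BR = Z, leader payoff 6.
- Deluxe: BR = X, leader payoff 10.
Maximizing over 6, 10, Vantage chooses Deluxe. Subgame-perfect outcome: (Deluxe, X) with payoffs (10, 10).
Now find the simultaneous Nash equilibrium.
Vantage's best replies: X→Basic; Y→Deluxe; Z→Basic.
Wexler's best replies: Basic→Z; Deluxe→X.
Only (Basic, Z) has each player best-responding; Nash payoffs (6, 10).
Vantage's commitment gain: 10 − 6 = 4.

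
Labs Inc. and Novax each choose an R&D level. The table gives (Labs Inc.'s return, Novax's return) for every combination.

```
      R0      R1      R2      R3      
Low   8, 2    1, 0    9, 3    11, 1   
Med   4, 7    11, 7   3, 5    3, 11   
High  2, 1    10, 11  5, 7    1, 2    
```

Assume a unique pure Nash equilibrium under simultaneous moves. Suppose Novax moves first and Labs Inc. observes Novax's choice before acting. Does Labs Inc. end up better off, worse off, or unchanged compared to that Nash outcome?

better off

Solve by backward induction (Novax leads).
- R0: Labs Inc. compares 8, 4, 2 and picks Low; Novax would get 2.
- R1: Labs Inc. compares 1, 11, 10 and picks Med; Novax would get 7.
- R2: Labs Inc. compares 9, 3, 5 and picks Low; Novax would get 3.
- R3: Labs Inc. compares 11, 3, 1 and picks Low; Novax would get 1.
Among 2, 7, 3, 1, the best is 7 at R1. Subgame-perfect outcome: (Med, R1) with payoffs (11, 7).
For the simultaneous game, intersect best replies.
Labs Inc.'s best replies: R0→Low; R1→Med; R2→Low; R3→Low.
Novax's best replies: Low→R2; Med→R3; High→R1.
Only (Low, R2) has each player best-responding; Nash payoffs (9, 3).
Labs Inc. earns 11 sequentially versus 9 at the Nash outcome: better off.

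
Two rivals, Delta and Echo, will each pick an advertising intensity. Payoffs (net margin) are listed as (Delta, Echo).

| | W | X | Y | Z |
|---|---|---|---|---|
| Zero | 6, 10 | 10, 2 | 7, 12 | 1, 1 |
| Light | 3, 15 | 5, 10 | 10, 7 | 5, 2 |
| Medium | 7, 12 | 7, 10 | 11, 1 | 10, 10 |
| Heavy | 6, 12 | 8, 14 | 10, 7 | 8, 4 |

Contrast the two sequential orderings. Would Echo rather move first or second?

second

If Delta leads: Echo's best replies are Zero→Y, Light→W, Medium→W, Heavy→X; Delta's induced payoffs 7, 3, 7, 8; outcome (Heavy, X), payoffs (8, 14).
If Echo leads: Delta's best replies are W→Medium, X→Zero, Y→Medium, Z→Medium; Echo's induced payoffs 12, 2, 1, 10; outcome (Medium, W), payoffs (7, 12).
Echo gets 12 moving first and 14 moving second, so Echo prefers to move second.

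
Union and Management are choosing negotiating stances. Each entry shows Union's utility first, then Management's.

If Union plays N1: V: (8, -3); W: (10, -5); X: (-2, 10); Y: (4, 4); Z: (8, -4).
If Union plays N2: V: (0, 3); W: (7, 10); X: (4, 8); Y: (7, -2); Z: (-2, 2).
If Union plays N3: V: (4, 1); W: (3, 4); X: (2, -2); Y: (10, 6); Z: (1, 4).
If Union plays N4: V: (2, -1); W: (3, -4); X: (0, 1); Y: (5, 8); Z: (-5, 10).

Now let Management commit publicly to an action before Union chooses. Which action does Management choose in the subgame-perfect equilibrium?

Backward induction with Management moving first.
- V → Union plays N1 (best of 8, 0, 4, 2); Management gets -3.
- W → Union plays N1 (best of 10, 7, 3, 3); Management gets -5.
- X → Union plays N2 (best of -2, 4, 2, 0); Management gets 8.
- Y → Union plays N3 (best of 4, 7, 10, 5); Management gets 6.
- Z → Union plays N1 (best of 8, -2, 1, -5); Management gets -4.
Management's induced payoffs are -3, -5, 8, 6, -4, so Management commits to X. Subgame-perfect outcome: (N2, X) with payoffs (4, 8).

X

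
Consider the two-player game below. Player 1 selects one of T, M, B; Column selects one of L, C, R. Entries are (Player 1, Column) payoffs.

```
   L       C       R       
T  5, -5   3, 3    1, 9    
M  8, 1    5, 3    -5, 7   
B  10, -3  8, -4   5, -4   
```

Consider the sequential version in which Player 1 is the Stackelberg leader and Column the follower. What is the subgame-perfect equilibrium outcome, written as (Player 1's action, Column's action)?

(B, L)

Backward induction with Player 1 moving first.
- T: BR = R, leader payoff 1.
- M: BR = R, leader payoff -5.
- B: BR = L, leader payoff 10.
Among 1, -5, 10, the best is 10 at B. Subgame-perfect outcome: (B, L) with payoffs (10, -3).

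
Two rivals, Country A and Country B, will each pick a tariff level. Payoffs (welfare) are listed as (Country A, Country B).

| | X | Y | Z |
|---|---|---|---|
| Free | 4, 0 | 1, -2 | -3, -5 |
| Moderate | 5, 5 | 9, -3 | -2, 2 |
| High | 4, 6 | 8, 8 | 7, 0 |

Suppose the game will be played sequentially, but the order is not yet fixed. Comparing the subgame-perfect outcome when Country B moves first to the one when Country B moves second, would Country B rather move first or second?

second

If Country A leads: Country B's best replies are Free→X, Moderate→X, High→Y; Country A's induced payoffs 4, 5, 8; outcome (High, Y), payoffs (8, 8).
If Country B leads: Country A's best replies are X→Moderate, Y→Moderate, Z→High; Country B's induced payoffs 5, -3, 0; outcome (Moderate, X), payoffs (5, 5).
Country B gets 5 moving first and 8 moving second, so Country B prefers to move second.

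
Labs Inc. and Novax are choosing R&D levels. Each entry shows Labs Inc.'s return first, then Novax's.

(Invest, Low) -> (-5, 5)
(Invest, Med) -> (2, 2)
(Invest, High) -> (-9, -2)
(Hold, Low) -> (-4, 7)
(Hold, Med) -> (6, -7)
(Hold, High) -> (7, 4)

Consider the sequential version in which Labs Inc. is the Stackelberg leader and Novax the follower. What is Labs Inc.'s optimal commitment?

Hold

Novax best-responds to each possible Labs Inc. move:
- Invest: BR = Low, leader payoff -5.
- Hold: BR = Low, leader payoff -4.
Labs Inc.'s induced payoffs are -5, -4, so Labs Inc. commits to Hold. Subgame-perfect outcome: (Hold, Low) with payoffs (-4, 7).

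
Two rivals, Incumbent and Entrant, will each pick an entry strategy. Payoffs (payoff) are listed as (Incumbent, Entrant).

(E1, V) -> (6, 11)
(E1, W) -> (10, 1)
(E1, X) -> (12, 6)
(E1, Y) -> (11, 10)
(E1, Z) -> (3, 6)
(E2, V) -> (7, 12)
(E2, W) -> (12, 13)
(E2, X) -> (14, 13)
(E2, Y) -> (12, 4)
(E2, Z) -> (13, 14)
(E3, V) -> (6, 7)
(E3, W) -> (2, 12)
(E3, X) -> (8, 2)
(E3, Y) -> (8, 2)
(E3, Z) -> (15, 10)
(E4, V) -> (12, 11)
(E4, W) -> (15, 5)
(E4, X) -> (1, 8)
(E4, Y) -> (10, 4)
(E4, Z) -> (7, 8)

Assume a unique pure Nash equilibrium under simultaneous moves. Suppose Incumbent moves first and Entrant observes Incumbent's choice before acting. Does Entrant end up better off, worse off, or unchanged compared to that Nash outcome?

Work backward from Entrant's decision.
- E1: Entrant compares 11, 1, 6, 10, 6 and picks V; Incumbent would get 6.
- E2: Entrant compares 12, 13, 13, 4, 14 and picks Z; Incumbent would get 13.
- E3: Entrant compares 7, 12, 2, 2, 10 and picks W; Incumbent would get 2.
- E4: Entrant compares 11, 5, 8, 4, 8 and picks V; Incumbent would get 12.
Incumbent's induced payoffs are 6, 13, 2, 12, so Incumbent commits to E2. Subgame-perfect outcome: (E2, Z) with payoffs (13, 14).
Under simultaneous play:
Incumbent's best replies: V→E4; W→E4; X→E2; Y→E2; Z→E3.
Entrant's best replies: E1→V; E2→Z; E3→W; E4→V.
The unique mutual best reply is (E4, V), giving (12, 11).
Entrant earns 14 sequentially versus 11 at the Nash outcome: better off.

better off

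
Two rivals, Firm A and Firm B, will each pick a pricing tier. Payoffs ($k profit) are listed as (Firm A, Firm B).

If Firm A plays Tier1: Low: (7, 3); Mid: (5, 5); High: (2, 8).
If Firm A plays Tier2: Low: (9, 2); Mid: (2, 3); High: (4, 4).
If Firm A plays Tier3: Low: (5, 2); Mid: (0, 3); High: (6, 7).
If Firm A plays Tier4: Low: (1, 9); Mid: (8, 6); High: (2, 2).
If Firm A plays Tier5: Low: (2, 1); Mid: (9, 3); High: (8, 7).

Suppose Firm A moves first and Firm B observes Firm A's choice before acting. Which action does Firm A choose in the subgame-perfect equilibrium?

Backward induction with Firm A moving first.
- Tier1: BR = High, leader payoff 2.
- Tier2: BR = High, leader payoff 4.
- Tier3: BR = High, leader payoff 6.
- Tier4: BR = Low, leader payoff 1.
- Tier5: BR = High, leader payoff 8.
Maximizing over 2, 4, 6, 1, 8, Firm A chooses Tier5. Subgame-perfect outcome: (Tier5, High) with payoffs (8, 7).

Tier5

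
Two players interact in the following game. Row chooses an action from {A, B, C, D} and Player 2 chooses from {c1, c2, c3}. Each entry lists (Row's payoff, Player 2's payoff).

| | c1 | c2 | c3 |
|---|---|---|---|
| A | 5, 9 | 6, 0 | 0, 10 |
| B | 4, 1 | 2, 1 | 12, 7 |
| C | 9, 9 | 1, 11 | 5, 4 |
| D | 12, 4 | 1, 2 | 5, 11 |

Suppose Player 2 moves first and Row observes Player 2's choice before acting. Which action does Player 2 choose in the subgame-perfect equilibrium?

c3

Work backward from Row's decision.
- c1: BR = D, leader payoff 4.
- c2: BR = A, leader payoff 0.
- c3: BR = B, leader payoff 7.
Player 2's induced payoffs are 4, 0, 7, so Player 2 commits to c3. Subgame-perfect outcome: (B, c3) with payoffs (12, 7).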